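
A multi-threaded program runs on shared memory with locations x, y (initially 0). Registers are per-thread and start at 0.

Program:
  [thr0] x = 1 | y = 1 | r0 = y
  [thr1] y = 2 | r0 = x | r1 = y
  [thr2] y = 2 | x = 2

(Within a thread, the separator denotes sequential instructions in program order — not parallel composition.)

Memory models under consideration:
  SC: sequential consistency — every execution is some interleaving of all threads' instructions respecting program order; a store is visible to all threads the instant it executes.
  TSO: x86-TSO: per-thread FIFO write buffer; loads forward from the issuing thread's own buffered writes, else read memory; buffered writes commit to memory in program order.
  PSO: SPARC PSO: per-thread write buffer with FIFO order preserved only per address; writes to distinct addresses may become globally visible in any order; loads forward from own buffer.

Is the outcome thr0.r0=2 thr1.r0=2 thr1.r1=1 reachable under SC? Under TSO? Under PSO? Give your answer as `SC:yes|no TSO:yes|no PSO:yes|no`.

outcome vector order: (thr0.r0,thr1.r0,thr1.r1)
[SC] allowed = {<1 0 1>, <1 0 2>, <1 1 1>, <1 1 2>, <1 2 1>, <1 2 2>, <2 0 1>, <2 0 2>, <2 1 1>, <2 1 2>, <2 2 2>}
[TSO] allowed = {<1 0 1>, <1 0 2>, <1 1 1>, <1 1 2>, <1 2 1>, <1 2 2>, <2 0 1>, <2 0 2>, <2 1 1>, <2 1 2>, <2 2 2>}
[PSO] allowed = {<1 0 1>, <1 0 2>, <1 1 1>, <1 1 2>, <1 2 1>, <1 2 2>, <2 0 1>, <2 0 2>, <2 1 1>, <2 1 2>, <2 2 1>, <2 2 2>}
target <2 2 1> ∈ {PSO}

SC:no TSO:no PSO:yes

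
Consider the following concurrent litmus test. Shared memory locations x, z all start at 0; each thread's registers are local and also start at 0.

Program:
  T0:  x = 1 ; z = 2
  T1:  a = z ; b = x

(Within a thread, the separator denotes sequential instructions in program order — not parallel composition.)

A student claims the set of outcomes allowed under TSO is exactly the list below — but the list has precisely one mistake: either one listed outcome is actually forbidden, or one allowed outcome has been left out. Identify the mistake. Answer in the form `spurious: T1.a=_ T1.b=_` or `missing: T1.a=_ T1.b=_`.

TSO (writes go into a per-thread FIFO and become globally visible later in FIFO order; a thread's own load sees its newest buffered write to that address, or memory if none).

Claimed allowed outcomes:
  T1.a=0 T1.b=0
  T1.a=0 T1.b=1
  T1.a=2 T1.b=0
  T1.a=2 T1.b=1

spurious: T1.a=2 T1.b=0

outcome vector order: (T1.a,T1.b)
[TSO] allowed = {00 01 21}
claimed∖TSO = {20}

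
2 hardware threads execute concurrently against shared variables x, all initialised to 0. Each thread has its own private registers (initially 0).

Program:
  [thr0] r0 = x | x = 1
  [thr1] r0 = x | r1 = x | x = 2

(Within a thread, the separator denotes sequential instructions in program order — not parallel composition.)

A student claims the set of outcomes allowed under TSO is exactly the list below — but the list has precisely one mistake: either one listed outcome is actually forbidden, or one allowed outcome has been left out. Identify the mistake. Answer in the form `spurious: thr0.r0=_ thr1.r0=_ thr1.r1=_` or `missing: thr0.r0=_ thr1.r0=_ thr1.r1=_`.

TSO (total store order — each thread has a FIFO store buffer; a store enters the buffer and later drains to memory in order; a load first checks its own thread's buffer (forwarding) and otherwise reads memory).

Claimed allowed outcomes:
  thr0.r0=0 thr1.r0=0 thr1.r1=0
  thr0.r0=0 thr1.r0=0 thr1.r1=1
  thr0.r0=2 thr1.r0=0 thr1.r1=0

missing: thr0.r0=0 thr1.r0=1 thr1.r1=1

outcome vector order: (thr0.r0,thr1.r0,thr1.r1)
TSO: 4 outcomes — {(0,0,0); (0,0,1); (0,1,1); (2,0,0)}
TSO∖claimed = {(0,1,1)}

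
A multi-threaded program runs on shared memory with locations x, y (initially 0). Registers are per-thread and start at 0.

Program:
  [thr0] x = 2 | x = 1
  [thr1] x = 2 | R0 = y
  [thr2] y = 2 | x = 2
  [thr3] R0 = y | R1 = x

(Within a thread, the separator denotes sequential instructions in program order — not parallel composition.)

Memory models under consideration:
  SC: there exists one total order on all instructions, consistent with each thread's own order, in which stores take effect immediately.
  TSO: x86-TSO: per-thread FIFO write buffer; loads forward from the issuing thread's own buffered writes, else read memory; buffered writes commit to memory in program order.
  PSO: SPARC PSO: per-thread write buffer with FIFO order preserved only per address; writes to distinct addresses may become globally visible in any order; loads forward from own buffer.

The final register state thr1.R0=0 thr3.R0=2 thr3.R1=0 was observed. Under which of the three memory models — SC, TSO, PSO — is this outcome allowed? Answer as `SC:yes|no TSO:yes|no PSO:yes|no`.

SC:no TSO:yes PSO:yes

outcome vector order: (thr1.R0,thr3.R0,thr3.R1)
SC (11): 0/0/0; 0/0/1; 0/0/2; 0/2/1; 0/2/2; 2/0/0; 2/0/1; 2/0/2; 2/2/0; 2/2/1; 2/2/2
TSO (12): 0/0/0; 0/0/1; 0/0/2; 0/2/0; 0/2/1; 0/2/2; 2/0/0; 2/0/1; 2/0/2; 2/2/0; 2/2/1; 2/2/2
PSO (12): 0/0/0; 0/0/1; 0/0/2; 0/2/0; 0/2/1; 0/2/2; 2/0/0; 2/0/1; 2/0/2; 2/2/0; 2/2/1; 2/2/2
target 0/2/0 ∈ {TSO,PSO}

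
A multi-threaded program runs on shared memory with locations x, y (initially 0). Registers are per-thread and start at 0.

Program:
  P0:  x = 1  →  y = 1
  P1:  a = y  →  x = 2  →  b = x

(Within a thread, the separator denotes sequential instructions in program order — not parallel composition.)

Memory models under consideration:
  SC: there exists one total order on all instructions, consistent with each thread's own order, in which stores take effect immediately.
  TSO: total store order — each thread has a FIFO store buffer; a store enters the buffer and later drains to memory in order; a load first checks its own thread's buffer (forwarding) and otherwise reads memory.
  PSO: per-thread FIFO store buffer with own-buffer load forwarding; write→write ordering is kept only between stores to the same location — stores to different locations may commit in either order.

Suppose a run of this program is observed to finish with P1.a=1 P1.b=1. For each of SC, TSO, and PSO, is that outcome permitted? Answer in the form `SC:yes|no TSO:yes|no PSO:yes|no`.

SC:no TSO:no PSO:yes

outcome vector order: (P1.a,P1.b)
[SC] allowed = {0/1 0/2 1/2}
[TSO] allowed = {0/1 0/2 1/2}
[PSO] allowed = {0/1 0/2 1/1 1/2}
target 1/1 ∈ {PSO}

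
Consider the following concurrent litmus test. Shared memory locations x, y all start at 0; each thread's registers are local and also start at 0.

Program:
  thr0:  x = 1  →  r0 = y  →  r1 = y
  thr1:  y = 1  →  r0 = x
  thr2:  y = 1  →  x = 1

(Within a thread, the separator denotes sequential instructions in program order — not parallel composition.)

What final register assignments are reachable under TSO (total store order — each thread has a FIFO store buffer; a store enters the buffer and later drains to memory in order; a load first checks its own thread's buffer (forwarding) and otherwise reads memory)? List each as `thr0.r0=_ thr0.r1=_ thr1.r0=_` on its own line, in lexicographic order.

outcome vector order: (thr0.r0,thr0.r1,thr1.r0)
|TSO outcomes| = 6

thr0.r0=0 thr0.r1=0 thr1.r0=0
thr0.r0=0 thr0.r1=0 thr1.r0=1
thr0.r0=0 thr0.r1=1 thr1.r0=0
thr0.r0=0 thr0.r1=1 thr1.r0=1
thr0.r0=1 thr0.r1=1 thr1.r0=0
thr0.r0=1 thr0.r1=1 thr1.r0=1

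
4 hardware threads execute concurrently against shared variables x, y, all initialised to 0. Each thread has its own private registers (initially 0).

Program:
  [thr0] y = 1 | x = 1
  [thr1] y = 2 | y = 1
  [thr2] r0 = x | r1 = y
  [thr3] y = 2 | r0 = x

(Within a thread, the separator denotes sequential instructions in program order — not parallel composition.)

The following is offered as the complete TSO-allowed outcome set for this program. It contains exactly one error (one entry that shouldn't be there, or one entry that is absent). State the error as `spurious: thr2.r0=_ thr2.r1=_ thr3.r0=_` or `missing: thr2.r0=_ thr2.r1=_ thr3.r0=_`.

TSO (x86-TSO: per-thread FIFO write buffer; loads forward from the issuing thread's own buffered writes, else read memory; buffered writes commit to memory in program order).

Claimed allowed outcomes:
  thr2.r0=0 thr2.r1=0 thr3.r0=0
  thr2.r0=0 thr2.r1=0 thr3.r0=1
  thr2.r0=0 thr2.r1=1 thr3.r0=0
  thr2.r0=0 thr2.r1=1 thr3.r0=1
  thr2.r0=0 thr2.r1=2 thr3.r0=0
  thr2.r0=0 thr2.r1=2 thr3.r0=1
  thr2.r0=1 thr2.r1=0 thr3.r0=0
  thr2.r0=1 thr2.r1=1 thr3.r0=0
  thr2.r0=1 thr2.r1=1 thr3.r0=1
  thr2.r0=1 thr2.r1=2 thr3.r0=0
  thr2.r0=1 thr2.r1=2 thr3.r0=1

spurious: thr2.r0=1 thr2.r1=0 thr3.r0=0

outcome vector order: (thr2.r0,thr2.r1,thr3.r0)
TSO (10): (0,0,0), (0,0,1), (0,1,0), (0,1,1), (0,2,0), (0,2,1), (1,1,0), (1,1,1), (1,2,0), (1,2,1)
claimed∖TSO = {(1,0,0)}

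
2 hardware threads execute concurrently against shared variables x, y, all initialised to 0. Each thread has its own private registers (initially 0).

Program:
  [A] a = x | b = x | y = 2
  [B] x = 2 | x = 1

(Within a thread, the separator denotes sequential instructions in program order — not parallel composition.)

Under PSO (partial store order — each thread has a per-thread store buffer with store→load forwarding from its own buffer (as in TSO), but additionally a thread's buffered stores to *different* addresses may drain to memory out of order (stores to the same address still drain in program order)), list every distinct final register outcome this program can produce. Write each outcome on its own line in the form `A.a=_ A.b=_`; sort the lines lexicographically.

outcome vector order: (A.a,A.b)
|PSO outcomes| = 6

A.a=0 A.b=0
A.a=0 A.b=1
A.a=0 A.b=2
A.a=1 A.b=1
A.a=2 A.b=1
A.a=2 A.b=2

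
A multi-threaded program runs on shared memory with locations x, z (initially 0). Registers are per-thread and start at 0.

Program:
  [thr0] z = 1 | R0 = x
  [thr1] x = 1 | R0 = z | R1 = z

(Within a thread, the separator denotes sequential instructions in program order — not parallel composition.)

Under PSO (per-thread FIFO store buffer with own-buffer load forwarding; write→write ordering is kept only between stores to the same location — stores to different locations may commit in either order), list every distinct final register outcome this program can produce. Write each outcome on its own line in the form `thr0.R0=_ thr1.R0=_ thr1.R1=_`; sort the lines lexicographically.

thr0.R0=0 thr1.R0=0 thr1.R1=0
thr0.R0=0 thr1.R0=0 thr1.R1=1
thr0.R0=0 thr1.R0=1 thr1.R1=1
thr0.R0=1 thr1.R0=0 thr1.R1=0
thr0.R0=1 thr1.R0=0 thr1.R1=1
thr0.R0=1 thr1.R0=1 thr1.R1=1

outcome vector order: (thr0.R0,thr1.R0,thr1.R1)
|PSO outcomes| = 6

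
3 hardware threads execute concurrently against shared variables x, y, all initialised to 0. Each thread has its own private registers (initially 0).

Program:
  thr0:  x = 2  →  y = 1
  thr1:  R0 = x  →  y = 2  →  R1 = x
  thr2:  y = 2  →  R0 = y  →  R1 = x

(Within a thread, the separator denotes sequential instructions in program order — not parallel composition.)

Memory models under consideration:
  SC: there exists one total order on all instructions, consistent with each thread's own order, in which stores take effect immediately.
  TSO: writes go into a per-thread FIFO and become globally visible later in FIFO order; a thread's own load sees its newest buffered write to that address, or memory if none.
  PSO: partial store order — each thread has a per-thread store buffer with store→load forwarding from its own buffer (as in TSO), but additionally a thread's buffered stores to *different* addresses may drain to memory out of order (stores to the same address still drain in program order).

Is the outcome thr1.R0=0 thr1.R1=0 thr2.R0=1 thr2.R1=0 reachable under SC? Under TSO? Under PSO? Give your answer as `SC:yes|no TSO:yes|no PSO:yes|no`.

outcome vector order: (thr1.R0,thr1.R1,thr2.R0,thr2.R1)
under SC → 0012 0020 0022 0212 0220 0222 2212 2220 2222
under TSO → 0012 0020 0022 0212 0220 0222 2212 2220 2222
under PSO → 0010 0012 0020 0022 0210 0212 0220 0222 2210 2212 2220 2222
target 0010 ∈ {PSO}

SC:no TSO:no PSO:yes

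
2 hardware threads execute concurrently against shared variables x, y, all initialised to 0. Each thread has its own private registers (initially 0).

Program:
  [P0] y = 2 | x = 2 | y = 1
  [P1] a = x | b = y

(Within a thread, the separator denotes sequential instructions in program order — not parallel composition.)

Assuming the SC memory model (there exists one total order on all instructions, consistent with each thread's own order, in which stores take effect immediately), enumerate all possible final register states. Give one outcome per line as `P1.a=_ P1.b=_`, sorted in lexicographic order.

P1.a=0 P1.b=0
P1.a=0 P1.b=1
P1.a=0 P1.b=2
P1.a=2 P1.b=1
P1.a=2 P1.b=2

outcome vector order: (P1.a,P1.b)
|SC outcomes| = 5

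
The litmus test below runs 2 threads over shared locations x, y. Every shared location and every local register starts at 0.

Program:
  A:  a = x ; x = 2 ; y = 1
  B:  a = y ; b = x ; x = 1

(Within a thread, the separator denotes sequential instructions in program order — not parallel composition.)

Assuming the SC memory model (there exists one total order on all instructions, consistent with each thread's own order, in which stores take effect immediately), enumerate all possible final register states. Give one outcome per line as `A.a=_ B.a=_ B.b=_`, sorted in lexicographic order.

outcome vector order: (A.a,B.a,B.b)
|SC outcomes| = 4

A.a=0 B.a=0 B.b=0
A.a=0 B.a=0 B.b=2
A.a=0 B.a=1 B.b=2
A.a=1 B.a=0 B.b=0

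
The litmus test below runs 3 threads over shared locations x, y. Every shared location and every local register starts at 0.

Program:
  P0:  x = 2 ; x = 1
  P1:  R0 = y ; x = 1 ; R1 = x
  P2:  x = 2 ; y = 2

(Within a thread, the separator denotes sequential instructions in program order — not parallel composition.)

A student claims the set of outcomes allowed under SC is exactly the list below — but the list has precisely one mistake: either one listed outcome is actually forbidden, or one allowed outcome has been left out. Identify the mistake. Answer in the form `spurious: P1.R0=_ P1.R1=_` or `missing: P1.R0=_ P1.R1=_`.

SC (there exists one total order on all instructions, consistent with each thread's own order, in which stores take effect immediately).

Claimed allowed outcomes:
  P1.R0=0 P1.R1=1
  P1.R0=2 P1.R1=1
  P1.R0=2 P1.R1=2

missing: P1.R0=0 P1.R1=2

outcome vector order: (P1.R0,P1.R1)
under SC → (0,1), (0,2), (2,1), (2,2)
SC∖claimed = {(0,2)}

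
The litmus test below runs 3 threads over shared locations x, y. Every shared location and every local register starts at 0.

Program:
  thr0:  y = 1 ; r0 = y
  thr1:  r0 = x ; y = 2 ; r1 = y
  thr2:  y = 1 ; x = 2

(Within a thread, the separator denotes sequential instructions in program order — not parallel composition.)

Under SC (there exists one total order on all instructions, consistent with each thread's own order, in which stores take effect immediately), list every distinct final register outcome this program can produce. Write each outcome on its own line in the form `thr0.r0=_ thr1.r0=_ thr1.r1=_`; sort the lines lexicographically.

thr0.r0=1 thr1.r0=0 thr1.r1=1
thr0.r0=1 thr1.r0=0 thr1.r1=2
thr0.r0=1 thr1.r0=2 thr1.r1=1
thr0.r0=1 thr1.r0=2 thr1.r1=2
thr0.r0=2 thr1.r0=0 thr1.r1=1
thr0.r0=2 thr1.r0=0 thr1.r1=2
thr0.r0=2 thr1.r0=2 thr1.r1=2

outcome vector order: (thr0.r0,thr1.r0,thr1.r1)
|SC outcomes| = 7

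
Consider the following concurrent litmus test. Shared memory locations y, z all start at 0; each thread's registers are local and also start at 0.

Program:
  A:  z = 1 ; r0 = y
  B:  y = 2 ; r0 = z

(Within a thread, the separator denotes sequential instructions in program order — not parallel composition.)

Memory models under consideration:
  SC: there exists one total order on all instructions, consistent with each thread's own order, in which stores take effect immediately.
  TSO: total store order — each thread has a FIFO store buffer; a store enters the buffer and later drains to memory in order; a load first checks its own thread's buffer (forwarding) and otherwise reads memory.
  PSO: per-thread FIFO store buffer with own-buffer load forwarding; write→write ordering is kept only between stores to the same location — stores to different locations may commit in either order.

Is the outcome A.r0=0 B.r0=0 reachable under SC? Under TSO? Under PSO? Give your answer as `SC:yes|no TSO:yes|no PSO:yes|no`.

SC:no TSO:yes PSO:yes

outcome vector order: (A.r0,B.r0)
under SC → 01; 20; 21
under TSO → 00; 01; 20; 21
under PSO → 00; 01; 20; 21
target 00 ∈ {TSO,PSO}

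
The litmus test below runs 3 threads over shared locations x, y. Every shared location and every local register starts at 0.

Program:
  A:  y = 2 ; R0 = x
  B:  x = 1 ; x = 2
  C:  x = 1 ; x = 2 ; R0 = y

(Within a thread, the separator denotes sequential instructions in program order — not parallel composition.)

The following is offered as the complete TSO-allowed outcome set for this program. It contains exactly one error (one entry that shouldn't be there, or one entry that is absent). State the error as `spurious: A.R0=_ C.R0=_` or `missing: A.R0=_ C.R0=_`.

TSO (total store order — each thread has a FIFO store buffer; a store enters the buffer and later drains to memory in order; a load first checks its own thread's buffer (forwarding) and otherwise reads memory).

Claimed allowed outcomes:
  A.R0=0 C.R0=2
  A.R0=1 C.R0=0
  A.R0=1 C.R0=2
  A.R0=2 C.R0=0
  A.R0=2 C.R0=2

missing: A.R0=0 C.R0=0

outcome vector order: (A.R0,C.R0)
under TSO → (0,0) (0,2) (1,0) (1,2) (2,0) (2,2)
TSO∖claimed = {(0,0)}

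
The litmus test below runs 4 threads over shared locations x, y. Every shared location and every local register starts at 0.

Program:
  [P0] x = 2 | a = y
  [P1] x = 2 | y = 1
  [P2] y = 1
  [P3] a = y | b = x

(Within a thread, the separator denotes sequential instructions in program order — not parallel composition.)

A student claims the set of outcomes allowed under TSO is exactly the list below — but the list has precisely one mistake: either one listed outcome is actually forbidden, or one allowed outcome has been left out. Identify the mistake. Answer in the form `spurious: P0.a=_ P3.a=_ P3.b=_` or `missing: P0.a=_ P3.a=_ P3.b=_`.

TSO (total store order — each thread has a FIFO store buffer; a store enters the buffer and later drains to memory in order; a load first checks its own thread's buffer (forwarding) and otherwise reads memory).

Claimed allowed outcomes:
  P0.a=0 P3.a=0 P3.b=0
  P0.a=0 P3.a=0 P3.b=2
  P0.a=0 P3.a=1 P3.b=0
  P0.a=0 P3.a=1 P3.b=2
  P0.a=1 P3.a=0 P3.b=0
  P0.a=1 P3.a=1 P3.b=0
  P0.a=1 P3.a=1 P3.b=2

missing: P0.a=1 P3.a=0 P3.b=2

outcome vector order: (P0.a,P3.a,P3.b)
TSO (8): (0,0,0); (0,0,2); (0,1,0); (0,1,2); (1,0,0); (1,0,2); (1,1,0); (1,1,2)
TSO∖claimed = {(1,0,2)}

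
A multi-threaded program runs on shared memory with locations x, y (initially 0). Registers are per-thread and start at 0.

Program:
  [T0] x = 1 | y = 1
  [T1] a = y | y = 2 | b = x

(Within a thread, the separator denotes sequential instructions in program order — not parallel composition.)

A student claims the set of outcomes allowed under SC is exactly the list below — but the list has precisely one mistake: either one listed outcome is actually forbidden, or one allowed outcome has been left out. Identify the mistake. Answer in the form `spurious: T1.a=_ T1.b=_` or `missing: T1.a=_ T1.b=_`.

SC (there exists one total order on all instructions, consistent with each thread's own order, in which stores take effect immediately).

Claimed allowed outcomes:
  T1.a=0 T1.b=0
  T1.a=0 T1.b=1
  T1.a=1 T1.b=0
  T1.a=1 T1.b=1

spurious: T1.a=1 T1.b=0

outcome vector order: (T1.a,T1.b)
[SC] allowed = {00; 01; 11}
claimed∖SC = {10}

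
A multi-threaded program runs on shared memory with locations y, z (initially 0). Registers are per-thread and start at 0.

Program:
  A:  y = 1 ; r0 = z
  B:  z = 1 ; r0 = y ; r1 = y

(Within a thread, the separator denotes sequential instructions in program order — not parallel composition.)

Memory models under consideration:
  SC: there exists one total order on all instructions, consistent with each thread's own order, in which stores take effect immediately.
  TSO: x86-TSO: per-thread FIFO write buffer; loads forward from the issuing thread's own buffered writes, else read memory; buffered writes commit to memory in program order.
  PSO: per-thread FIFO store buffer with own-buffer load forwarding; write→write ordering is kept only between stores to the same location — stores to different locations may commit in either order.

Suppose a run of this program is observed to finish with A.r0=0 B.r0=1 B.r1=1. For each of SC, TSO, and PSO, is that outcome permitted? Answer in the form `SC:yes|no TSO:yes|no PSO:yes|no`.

SC:yes TSO:yes PSO:yes

outcome vector order: (A.r0,B.r0,B.r1)
SC (4): 0/1/1, 1/0/0, 1/0/1, 1/1/1
TSO (6): 0/0/0, 0/0/1, 0/1/1, 1/0/0, 1/0/1, 1/1/1
PSO (6): 0/0/0, 0/0/1, 0/1/1, 1/0/0, 1/0/1, 1/1/1
target 0/1/1 ∈ {SC,TSO,PSO}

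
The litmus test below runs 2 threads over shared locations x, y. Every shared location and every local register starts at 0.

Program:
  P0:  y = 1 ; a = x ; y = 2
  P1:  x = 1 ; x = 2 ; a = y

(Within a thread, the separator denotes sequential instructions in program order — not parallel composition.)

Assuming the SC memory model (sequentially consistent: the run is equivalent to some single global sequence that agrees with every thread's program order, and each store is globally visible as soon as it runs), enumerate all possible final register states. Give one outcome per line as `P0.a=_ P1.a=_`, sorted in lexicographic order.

outcome vector order: (P0.a,P1.a)
|SC outcomes| = 7

P0.a=0 P1.a=1
P0.a=0 P1.a=2
P0.a=1 P1.a=1
P0.a=1 P1.a=2
P0.a=2 P1.a=0
P0.a=2 P1.a=1
P0.a=2 P1.a=2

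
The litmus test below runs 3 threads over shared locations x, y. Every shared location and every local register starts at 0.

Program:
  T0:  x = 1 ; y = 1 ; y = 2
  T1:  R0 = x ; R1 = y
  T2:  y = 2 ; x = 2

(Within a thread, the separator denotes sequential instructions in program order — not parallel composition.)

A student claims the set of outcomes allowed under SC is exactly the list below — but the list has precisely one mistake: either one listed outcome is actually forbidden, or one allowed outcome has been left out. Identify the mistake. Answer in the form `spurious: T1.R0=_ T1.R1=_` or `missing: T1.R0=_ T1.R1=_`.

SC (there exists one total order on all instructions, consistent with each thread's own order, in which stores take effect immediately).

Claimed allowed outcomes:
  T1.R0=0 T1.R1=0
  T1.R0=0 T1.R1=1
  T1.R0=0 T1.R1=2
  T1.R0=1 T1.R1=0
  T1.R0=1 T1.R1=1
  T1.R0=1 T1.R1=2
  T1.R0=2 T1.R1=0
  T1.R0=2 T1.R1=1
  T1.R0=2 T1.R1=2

outcome vector order: (T1.R0,T1.R1)
SC (8): 00; 01; 02; 10; 11; 12; 21; 22
claimed∖SC = {20}

spurious: T1.R0=2 T1.R1=0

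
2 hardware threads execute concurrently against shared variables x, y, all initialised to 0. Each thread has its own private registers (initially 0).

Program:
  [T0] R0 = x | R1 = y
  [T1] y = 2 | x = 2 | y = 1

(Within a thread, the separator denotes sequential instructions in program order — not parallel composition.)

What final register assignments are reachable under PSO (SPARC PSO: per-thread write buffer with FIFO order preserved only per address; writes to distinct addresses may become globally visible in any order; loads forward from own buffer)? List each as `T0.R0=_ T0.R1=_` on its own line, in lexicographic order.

T0.R0=0 T0.R1=0
T0.R0=0 T0.R1=1
T0.R0=0 T0.R1=2
T0.R0=2 T0.R1=0
T0.R0=2 T0.R1=1
T0.R0=2 T0.R1=2

outcome vector order: (T0.R0,T0.R1)
|PSO outcomes| = 6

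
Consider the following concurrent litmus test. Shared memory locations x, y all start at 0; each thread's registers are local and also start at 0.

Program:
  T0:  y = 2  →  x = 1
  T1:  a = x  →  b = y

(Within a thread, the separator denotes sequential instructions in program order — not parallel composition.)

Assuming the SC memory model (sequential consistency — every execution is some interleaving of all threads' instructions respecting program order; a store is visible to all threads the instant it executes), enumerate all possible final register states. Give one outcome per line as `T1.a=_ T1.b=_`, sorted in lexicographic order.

outcome vector order: (T1.a,T1.b)
|SC outcomes| = 3

T1.a=0 T1.b=0
T1.a=0 T1.b=2
T1.a=1 T1.b=2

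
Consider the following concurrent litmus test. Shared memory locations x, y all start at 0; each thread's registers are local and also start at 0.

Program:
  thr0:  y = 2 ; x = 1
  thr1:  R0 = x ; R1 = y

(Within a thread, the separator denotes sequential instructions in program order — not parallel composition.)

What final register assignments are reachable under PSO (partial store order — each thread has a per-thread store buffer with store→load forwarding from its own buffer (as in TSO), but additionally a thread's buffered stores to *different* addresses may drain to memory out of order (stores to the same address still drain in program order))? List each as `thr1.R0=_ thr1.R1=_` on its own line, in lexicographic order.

thr1.R0=0 thr1.R1=0
thr1.R0=0 thr1.R1=2
thr1.R0=1 thr1.R1=0
thr1.R0=1 thr1.R1=2

outcome vector order: (thr1.R0,thr1.R1)
|PSO outcomes| = 4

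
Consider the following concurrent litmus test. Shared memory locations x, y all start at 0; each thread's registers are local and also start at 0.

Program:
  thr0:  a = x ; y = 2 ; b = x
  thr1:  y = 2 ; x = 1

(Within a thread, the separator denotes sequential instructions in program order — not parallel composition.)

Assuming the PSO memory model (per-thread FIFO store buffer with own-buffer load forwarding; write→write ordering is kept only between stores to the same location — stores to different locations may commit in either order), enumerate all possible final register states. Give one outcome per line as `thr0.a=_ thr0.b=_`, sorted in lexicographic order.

thr0.a=0 thr0.b=0
thr0.a=0 thr0.b=1
thr0.a=1 thr0.b=1

outcome vector order: (thr0.a,thr0.b)
|PSO outcomes| = 3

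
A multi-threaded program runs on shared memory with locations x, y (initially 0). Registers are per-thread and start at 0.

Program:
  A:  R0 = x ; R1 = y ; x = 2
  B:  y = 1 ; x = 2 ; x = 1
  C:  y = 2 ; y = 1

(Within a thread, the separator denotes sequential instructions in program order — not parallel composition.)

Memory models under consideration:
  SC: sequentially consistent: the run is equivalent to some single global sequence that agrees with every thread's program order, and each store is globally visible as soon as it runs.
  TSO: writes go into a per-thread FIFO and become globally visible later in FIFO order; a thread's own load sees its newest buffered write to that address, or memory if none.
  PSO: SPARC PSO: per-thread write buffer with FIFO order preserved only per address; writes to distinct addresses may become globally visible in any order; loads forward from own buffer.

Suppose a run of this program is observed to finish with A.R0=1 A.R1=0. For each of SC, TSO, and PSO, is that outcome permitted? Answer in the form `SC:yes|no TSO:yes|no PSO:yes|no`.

SC:no TSO:no PSO:yes

outcome vector order: (A.R0,A.R1)
SC: 7 outcomes — {0/0, 0/1, 0/2, 1/1, 1/2, 2/1, 2/2}
TSO: 7 outcomes — {0/0, 0/1, 0/2, 1/1, 1/2, 2/1, 2/2}
PSO: 9 outcomes — {0/0, 0/1, 0/2, 1/0, 1/1, 1/2, 2/0, 2/1, 2/2}
target 1/0 ∈ {PSO}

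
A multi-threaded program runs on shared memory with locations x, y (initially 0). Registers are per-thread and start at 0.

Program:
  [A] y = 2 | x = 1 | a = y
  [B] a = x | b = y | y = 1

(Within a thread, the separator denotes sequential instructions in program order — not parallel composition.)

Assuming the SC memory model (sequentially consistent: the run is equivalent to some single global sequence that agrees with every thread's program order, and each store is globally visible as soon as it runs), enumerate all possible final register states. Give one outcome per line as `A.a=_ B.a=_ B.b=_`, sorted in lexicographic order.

A.a=1 B.a=0 B.b=0
A.a=1 B.a=0 B.b=2
A.a=1 B.a=1 B.b=2
A.a=2 B.a=0 B.b=0
A.a=2 B.a=0 B.b=2
A.a=2 B.a=1 B.b=2

outcome vector order: (A.a,B.a,B.b)
|SC outcomes| = 6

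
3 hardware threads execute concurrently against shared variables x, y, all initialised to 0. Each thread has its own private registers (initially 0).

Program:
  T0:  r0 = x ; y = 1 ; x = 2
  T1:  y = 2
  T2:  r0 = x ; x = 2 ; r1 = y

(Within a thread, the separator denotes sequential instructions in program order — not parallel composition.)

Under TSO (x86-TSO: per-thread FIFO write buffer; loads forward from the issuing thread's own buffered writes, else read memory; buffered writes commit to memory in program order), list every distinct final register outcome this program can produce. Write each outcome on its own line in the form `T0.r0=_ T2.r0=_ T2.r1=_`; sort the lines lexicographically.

T0.r0=0 T2.r0=0 T2.r1=0
T0.r0=0 T2.r0=0 T2.r1=1
T0.r0=0 T2.r0=0 T2.r1=2
T0.r0=0 T2.r0=2 T2.r1=1
T0.r0=0 T2.r0=2 T2.r1=2
T0.r0=2 T2.r0=0 T2.r1=0
T0.r0=2 T2.r0=0 T2.r1=1
T0.r0=2 T2.r0=0 T2.r1=2

outcome vector order: (T0.r0,T2.r0,T2.r1)
|TSO outcomes| = 8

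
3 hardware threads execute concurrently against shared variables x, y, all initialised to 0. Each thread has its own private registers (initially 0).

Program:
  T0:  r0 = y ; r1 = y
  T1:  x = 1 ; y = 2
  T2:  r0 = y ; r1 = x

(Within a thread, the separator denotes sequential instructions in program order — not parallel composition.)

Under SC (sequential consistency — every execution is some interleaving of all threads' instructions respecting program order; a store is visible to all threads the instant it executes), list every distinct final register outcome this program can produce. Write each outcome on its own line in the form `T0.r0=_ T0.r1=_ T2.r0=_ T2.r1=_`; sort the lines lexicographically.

outcome vector order: (T0.r0,T0.r1,T2.r0,T2.r1)
|SC outcomes| = 9

T0.r0=0 T0.r1=0 T2.r0=0 T2.r1=0
T0.r0=0 T0.r1=0 T2.r0=0 T2.r1=1
T0.r0=0 T0.r1=0 T2.r0=2 T2.r1=1
T0.r0=0 T0.r1=2 T2.r0=0 T2.r1=0
T0.r0=0 T0.r1=2 T2.r0=0 T2.r1=1
T0.r0=0 T0.r1=2 T2.r0=2 T2.r1=1
T0.r0=2 T0.r1=2 T2.r0=0 T2.r1=0
T0.r0=2 T0.r1=2 T2.r0=0 T2.r1=1
T0.r0=2 T0.r1=2 T2.r0=2 T2.r1=1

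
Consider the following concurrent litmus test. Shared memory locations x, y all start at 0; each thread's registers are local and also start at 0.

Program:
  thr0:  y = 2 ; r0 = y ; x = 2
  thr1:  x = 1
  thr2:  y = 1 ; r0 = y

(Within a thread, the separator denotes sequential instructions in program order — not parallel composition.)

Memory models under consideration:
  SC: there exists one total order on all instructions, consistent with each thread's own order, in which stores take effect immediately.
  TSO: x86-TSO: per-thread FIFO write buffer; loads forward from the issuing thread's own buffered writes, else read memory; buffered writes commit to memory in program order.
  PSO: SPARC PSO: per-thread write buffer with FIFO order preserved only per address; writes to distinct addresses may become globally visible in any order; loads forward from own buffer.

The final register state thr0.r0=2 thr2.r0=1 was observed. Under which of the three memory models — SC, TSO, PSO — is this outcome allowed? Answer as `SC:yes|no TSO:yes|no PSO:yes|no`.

SC:yes TSO:yes PSO:yes

outcome vector order: (thr0.r0,thr2.r0)
SC: 3 outcomes — {11 21 22}
TSO: 3 outcomes — {11 21 22}
PSO: 3 outcomes — {11 21 22}
target 21 ∈ {SC,TSO,PSO}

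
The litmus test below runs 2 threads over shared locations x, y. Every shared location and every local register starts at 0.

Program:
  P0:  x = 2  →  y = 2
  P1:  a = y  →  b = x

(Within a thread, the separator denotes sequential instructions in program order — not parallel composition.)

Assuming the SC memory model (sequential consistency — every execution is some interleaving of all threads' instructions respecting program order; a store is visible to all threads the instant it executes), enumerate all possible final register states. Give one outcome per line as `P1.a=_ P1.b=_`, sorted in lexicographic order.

outcome vector order: (P1.a,P1.b)
|SC outcomes| = 3

P1.a=0 P1.b=0
P1.a=0 P1.b=2
P1.a=2 P1.b=2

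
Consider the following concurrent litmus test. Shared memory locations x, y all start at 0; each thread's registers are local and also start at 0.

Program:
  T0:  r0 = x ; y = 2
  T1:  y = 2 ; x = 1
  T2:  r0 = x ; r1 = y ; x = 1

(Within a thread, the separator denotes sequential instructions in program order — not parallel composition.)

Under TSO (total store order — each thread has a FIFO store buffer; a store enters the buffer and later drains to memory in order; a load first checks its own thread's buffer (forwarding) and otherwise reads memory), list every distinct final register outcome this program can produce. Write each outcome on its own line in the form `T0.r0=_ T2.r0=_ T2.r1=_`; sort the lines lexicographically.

T0.r0=0 T2.r0=0 T2.r1=0
T0.r0=0 T2.r0=0 T2.r1=2
T0.r0=0 T2.r0=1 T2.r1=2
T0.r0=1 T2.r0=0 T2.r1=0
T0.r0=1 T2.r0=0 T2.r1=2
T0.r0=1 T2.r0=1 T2.r1=2

outcome vector order: (T0.r0,T2.r0,T2.r1)
|TSO outcomes| = 6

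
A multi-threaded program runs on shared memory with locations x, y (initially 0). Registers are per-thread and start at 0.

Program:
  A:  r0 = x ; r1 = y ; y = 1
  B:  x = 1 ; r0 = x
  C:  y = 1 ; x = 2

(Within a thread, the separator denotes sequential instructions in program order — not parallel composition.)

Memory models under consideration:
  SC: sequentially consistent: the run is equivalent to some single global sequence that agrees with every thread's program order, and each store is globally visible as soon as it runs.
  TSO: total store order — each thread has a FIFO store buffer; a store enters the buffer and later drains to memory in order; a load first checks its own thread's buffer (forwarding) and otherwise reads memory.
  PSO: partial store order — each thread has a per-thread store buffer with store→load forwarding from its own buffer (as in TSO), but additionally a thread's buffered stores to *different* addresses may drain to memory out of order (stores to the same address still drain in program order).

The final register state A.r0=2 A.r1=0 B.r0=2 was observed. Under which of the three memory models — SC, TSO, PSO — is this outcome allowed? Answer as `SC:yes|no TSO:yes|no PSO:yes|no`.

outcome vector order: (A.r0,A.r1,B.r0)
[SC] allowed = {001, 002, 011, 012, 101, 102, 111, 112, 211, 212}
[TSO] allowed = {001, 002, 011, 012, 101, 102, 111, 112, 211, 212}
[PSO] allowed = {001, 002, 011, 012, 101, 102, 111, 112, 201, 202, 211, 212}
target 202 ∈ {PSO}

SC:no TSO:no PSO:yes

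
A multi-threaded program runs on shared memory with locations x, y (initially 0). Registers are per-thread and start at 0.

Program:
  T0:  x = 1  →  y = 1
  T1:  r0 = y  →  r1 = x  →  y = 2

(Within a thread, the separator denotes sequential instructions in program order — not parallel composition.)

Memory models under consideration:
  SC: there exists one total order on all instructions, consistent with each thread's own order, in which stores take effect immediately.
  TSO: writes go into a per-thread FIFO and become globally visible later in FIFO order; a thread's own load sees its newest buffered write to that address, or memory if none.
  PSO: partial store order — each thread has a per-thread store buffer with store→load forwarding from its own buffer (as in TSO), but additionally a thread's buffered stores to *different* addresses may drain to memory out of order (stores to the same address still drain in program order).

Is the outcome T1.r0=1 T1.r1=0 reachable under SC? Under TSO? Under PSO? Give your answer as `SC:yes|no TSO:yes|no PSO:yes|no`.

outcome vector order: (T1.r0,T1.r1)
[SC] allowed = {00 01 11}
[TSO] allowed = {00 01 11}
[PSO] allowed = {00 01 10 11}
target 10 ∈ {PSO}

SC:no TSO:no PSO:yes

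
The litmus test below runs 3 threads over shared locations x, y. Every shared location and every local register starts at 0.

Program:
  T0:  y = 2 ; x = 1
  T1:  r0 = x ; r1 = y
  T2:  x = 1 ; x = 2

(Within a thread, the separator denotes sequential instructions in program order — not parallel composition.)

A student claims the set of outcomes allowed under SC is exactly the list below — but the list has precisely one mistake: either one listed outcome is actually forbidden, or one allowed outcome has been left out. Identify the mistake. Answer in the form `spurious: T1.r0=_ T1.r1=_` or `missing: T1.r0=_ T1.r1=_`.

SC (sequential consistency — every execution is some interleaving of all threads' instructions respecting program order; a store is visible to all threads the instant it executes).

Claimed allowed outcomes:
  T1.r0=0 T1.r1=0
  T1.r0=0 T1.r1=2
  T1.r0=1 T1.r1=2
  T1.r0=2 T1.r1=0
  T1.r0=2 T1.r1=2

missing: T1.r0=1 T1.r1=0

outcome vector order: (T1.r0,T1.r1)
SC (6): 0/0; 0/2; 1/0; 1/2; 2/0; 2/2
SC∖claimed = {1/0}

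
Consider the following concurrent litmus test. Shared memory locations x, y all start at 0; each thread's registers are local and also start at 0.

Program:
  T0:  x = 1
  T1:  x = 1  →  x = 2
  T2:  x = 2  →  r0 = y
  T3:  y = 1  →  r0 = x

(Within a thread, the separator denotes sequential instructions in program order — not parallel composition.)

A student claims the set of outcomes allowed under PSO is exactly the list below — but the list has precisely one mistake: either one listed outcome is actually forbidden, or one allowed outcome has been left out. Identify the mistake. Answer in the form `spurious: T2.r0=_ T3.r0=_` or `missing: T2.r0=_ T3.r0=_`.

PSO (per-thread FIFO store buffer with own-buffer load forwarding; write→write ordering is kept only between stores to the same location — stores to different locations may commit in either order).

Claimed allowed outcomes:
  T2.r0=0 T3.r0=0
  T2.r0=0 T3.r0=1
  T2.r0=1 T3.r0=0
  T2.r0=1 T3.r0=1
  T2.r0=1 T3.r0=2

missing: T2.r0=0 T3.r0=2

outcome vector order: (T2.r0,T3.r0)
PSO (6): 00 01 02 10 11 12
PSO∖claimed = {02}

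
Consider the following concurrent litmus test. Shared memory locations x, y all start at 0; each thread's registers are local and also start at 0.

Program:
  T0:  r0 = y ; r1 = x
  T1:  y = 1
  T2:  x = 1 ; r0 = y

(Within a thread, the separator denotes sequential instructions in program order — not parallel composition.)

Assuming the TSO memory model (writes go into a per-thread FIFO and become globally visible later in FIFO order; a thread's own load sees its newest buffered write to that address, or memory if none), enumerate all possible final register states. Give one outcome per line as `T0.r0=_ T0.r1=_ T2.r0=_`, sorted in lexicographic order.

outcome vector order: (T0.r0,T0.r1,T2.r0)
|TSO outcomes| = 8

T0.r0=0 T0.r1=0 T2.r0=0
T0.r0=0 T0.r1=0 T2.r0=1
T0.r0=0 T0.r1=1 T2.r0=0
T0.r0=0 T0.r1=1 T2.r0=1
T0.r0=1 T0.r1=0 T2.r0=0
T0.r0=1 T0.r1=0 T2.r0=1
T0.r0=1 T0.r1=1 T2.r0=0
T0.r0=1 T0.r1=1 T2.r0=1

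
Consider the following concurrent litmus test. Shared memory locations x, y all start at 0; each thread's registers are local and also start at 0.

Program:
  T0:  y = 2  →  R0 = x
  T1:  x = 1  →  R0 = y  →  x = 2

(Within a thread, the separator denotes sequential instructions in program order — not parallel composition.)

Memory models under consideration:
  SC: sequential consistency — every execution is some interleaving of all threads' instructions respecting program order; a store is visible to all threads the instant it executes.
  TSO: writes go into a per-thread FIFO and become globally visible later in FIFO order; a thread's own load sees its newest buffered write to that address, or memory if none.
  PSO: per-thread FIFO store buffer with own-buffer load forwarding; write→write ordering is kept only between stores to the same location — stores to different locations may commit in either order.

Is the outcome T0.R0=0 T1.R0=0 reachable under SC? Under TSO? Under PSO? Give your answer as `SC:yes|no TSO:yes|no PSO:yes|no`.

SC:no TSO:yes PSO:yes

outcome vector order: (T0.R0,T1.R0)
[SC] allowed = {(0,2), (1,0), (1,2), (2,0), (2,2)}
[TSO] allowed = {(0,0), (0,2), (1,0), (1,2), (2,0), (2,2)}
[PSO] allowed = {(0,0), (0,2), (1,0), (1,2), (2,0), (2,2)}
target (0,0) ∈ {TSO,PSO}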